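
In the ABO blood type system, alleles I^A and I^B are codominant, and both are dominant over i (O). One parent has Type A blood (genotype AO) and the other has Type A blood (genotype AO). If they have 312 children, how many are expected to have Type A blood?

Cross: AO × AO
Possible offspring genotypes: 1 AA, 2 AO, 1 OO
Blood type counts: 3 Type A, 1 Type O
Probability of Type A: 3/4
Expected count = 3/4 × 312 = 234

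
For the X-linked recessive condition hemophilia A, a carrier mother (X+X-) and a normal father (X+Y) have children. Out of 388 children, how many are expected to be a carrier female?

Cross: X+X- × X+Y
Offspring: 1 X+X+, 1 X+Y, 1 X+X-, 1 X-Y
Probability of a carrier female: 1/4
Expected count = 1/4 × 388 = 97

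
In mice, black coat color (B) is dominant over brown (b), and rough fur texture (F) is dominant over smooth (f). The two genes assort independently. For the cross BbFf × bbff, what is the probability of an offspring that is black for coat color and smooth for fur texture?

Dihybrid cross BbFf × bbff — consider each gene separately:
coat color: Bb × bb → 2 Bb, 2 bb → 2 B_ : 2 bb (out of 4)
fur texture: Ff × ff → 2 Ff, 2 ff → 2 F_ : 2 ff (out of 4)
Looking for: black (B_) and smooth (ff)
P(black) = 2/4, P(smooth) = 2/4
P(both) = 2/4 × 2/4 = 4/16 = 1/4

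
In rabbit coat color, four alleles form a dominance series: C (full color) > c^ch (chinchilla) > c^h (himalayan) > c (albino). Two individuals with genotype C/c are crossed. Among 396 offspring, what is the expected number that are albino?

Cross: C/c × C/c
Allele dominance: C > c^ch > c^h > c
Offspring genotypes: 1 C/C, 2 C/c, 1 c/c
Phenotype counts: 3 full color, 1 albino
albino: 1 out of 4 → fraction 1/4
Expected count = 1/4 × 396 = 99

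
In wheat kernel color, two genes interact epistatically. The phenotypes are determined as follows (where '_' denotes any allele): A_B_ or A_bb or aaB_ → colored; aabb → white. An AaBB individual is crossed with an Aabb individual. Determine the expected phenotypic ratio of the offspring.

Cross: AaBB × Aabb — consider each gene separately:
A gene: Aa × Aa → 1 AA, 2 Aa, 1 aa → 3 A_ : 1 aa (out of 4)
B gene: BB × bb → 4 Bb → 4 B_ (out of 4)
Genotype classes (out of 4 × 4 = 16): A_B_ = 3×4 = 12; aaB_ = 1×4 = 4
Apply the phenotype rules: A_B_ (12) + aaB_ (4) → colored
Phenotype counts (out of 16): 16 colored
Ratio: all colored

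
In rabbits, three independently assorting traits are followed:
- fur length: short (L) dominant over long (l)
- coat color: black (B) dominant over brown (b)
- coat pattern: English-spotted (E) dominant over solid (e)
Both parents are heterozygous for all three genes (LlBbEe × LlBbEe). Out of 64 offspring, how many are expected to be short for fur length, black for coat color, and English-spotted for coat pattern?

Trihybrid cross: LlBbEe × LlBbEe
Each trait segregates independently with a 3:1 phenotypic ratio, so each gene contributes 3/4 (dominant) or 1/4 (recessive).
Target: short (fur length), black (coat color), English-spotted (coat pattern)
Probability = product of independent per-trait probabilities
= 3/4 × 3/4 × 3/4 = 27/64
Expected count = 27/64 × 64 = 27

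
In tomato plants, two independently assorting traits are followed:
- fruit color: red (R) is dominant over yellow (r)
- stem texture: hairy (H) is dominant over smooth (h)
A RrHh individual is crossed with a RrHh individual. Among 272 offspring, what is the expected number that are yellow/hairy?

Dihybrid cross RrHh × RrHh — consider each gene separately:
fruit color: Rr × Rr → 1 RR, 2 Rr, 1 rr → 3 R_ : 1 rr (out of 4)
stem texture: Hh × Hh → 1 HH, 2 Hh, 1 hh → 3 H_ : 1 hh (out of 4)
Combine (counts out of 4 × 4 = 16): red/hairy (R_H_) = 3×3 = 9; red/smooth (R_hh) = 3×1 = 3; yellow/hairy (rrH_) = 1×3 = 3; yellow/smooth (rrhh) = 1×1 = 1
Phenotype counts (out of 16): 9 red/hairy, 3 red/smooth, 3 yellow/hairy, 1 yellow/smooth
yellow/hairy: 3 out of 16 → fraction 3/16
Expected count = 3/16 × 272 = 51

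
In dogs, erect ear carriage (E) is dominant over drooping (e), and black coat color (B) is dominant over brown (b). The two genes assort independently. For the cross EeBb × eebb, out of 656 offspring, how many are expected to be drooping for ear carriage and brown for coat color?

Dihybrid cross EeBb × eebb — consider each gene separately:
ear carriage: Ee × ee → 2 Ee, 2 ee → 2 E_ : 2 ee (out of 4)
coat color: Bb × bb → 2 Bb, 2 bb → 2 B_ : 2 bb (out of 4)
Looking for: drooping (ee) and brown (bb)
P(drooping) = 2/4, P(brown) = 2/4
P(both) = 2/4 × 2/4 = 4/16 = 1/4
Expected count = 1/4 × 656 = 164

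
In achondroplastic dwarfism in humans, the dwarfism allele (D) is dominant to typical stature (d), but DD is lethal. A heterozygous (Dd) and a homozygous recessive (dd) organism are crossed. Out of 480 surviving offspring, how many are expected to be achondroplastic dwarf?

Cross: Dd × dd
Punnett square offspring (before lethality): 2 Dd, 2 dd
No DD offspring are produced in this cross.
achondroplastic dwarf: 2 out of 4 → fraction 1/2
Expected count = 1/2 × 480 = 240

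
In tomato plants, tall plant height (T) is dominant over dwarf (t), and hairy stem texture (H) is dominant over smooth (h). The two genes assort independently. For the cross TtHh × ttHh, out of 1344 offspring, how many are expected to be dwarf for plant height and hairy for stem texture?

Dihybrid cross TtHh × ttHh — consider each gene separately:
plant height: Tt × tt → 2 Tt, 2 tt → 2 T_ : 2 tt (out of 4)
stem texture: Hh × Hh → 1 HH, 2 Hh, 1 hh → 3 H_ : 1 hh (out of 4)
Looking for: dwarf (tt) and hairy (H_)
P(dwarf) = 2/4, P(hairy) = 3/4
P(both) = 2/4 × 3/4 = 6/16 = 3/8
Expected count = 3/8 × 1344 = 504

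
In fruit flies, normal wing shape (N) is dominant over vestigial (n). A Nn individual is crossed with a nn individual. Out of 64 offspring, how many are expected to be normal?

Punnett square for Nn × nn:
Offspring genotypes: 2 Nn, 2 nn
normal: 2, vestigial: 2
normal: 2 out of 4 → fraction 1/2
Expected count = 1/2 × 64 = 32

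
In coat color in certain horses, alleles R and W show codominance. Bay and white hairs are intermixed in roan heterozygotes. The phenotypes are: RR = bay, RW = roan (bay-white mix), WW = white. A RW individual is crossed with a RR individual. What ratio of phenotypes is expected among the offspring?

Punnett square for RW × RR:
Offspring genotypes: 2 RR, 2 RW
Phenotype counts: 2 bay, 2 roan (bay-white mix)
Ratio: 1 bay : 1 roan (bay-white mix)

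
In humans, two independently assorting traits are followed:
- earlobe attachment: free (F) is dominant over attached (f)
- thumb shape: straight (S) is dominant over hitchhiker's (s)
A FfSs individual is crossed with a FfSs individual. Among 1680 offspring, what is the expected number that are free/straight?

Dihybrid cross FfSs × FfSs — consider each gene separately:
earlobe attachment: Ff × Ff → 1 FF, 2 Ff, 1 ff → 3 F_ : 1 ff (out of 4)
thumb shape: Ss × Ss → 1 SS, 2 Ss, 1 ss → 3 S_ : 1 ss (out of 4)
Combine (counts out of 4 × 4 = 16): free/straight (F_S_) = 3×3 = 9; free/hitchhiker's (F_ss) = 3×1 = 3; attached/straight (ffS_) = 1×3 = 3; attached/hitchhiker's (ffss) = 1×1 = 1
Phenotype counts (out of 16): 9 free/straight, 3 free/hitchhiker's, 3 attached/straight, 1 attached/hitchhiker's
free/straight: 9 out of 16 → fraction 9/16
Expected count = 9/16 × 1680 = 945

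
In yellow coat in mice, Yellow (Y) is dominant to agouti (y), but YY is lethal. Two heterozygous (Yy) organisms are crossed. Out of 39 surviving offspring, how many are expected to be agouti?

Cross: Yy × Yy
Punnett square offspring (before lethality): 1 YY, 2 Yy, 1 yy
The YY genotype is lethal (embryos die); surviving offspring: 2 Yy, 1 yy
agouti: 1 out of 3 → fraction 1/3
Expected count = 1/3 × 39 = 13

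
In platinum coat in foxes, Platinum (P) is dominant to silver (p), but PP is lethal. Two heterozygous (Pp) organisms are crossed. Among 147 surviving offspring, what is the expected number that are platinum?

Cross: Pp × Pp
Punnett square offspring (before lethality): 1 PP, 2 Pp, 1 pp
The PP genotype is lethal (embryos die); surviving offspring: 2 Pp, 1 pp
platinum: 2 out of 3 → fraction 2/3
Expected count = 2/3 × 147 = 98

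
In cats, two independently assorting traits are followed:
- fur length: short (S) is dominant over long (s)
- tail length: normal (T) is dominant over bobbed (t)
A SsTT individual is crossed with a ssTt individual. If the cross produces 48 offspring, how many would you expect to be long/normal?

Dihybrid cross SsTT × ssTt — consider each gene separately:
fur length: Ss × ss → 2 Ss, 2 ss → 2 S_ : 2 ss (out of 4)
tail length: TT × Tt → 2 TT, 2 Tt → 4 T_ (out of 4)
Combine (counts out of 4 × 4 = 16): short/normal (S_T_) = 2×4 = 8; long/normal (ssT_) = 2×4 = 8
Phenotype counts (out of 16): 8 short/normal, 8 long/normal
long/normal: 8 out of 16 → fraction 1/2
Expected count = 1/2 × 48 = 24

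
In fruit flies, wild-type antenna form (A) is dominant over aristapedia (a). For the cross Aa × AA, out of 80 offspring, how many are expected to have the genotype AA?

Punnett square for Aa × AA:
Offspring genotypes: 2 AA, 2 Aa
Total offspring: 4
Count with target: 2
Probability: 2/4 = 1/2
Expected count = 1/2 × 80 = 40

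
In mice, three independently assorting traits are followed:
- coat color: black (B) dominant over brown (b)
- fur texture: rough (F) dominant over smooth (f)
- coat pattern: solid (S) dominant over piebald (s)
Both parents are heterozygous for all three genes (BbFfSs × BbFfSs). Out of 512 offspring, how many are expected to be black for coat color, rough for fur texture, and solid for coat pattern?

Trihybrid cross: BbFfSs × BbFfSs
Each trait segregates independently with a 3:1 phenotypic ratio, so each gene contributes 3/4 (dominant) or 1/4 (recessive).
Target: black (coat color), rough (fur texture), solid (coat pattern)
Probability = product of independent per-trait probabilities
= 3/4 × 3/4 × 3/4 = 27/64
Expected count = 27/64 × 512 = 216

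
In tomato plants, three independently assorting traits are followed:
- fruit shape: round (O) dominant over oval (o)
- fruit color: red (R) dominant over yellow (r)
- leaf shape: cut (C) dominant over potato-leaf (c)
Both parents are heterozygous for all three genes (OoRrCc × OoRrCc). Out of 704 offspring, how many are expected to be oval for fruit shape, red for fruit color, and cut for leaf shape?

Trihybrid cross: OoRrCc × OoRrCc
Each trait segregates independently with a 3:1 phenotypic ratio, so each gene contributes 3/4 (dominant) or 1/4 (recessive).
Target: oval (fruit shape), red (fruit color), cut (leaf shape)
Probability = product of independent per-trait probabilities
= 1/4 × 3/4 × 3/4 = 9/64
Expected count = 9/64 × 704 = 99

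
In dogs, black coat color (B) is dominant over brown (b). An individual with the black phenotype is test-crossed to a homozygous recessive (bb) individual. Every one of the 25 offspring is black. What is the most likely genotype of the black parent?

Test cross: ? × bb
All offspring are black.
If the unknown parent were heterozygous (Bb), about half of 25 offspring would be brown; none are. The unknown parent is most likely homozygous dominant (BB).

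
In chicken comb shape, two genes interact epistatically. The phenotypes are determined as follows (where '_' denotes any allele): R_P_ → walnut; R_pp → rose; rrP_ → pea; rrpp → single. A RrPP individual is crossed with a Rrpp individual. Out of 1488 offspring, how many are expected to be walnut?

Cross: RrPP × Rrpp — consider each gene separately:
R gene: Rr × Rr → 1 RR, 2 Rr, 1 rr → 3 R_ : 1 rr (out of 4)
P gene: PP × pp → 4 Pp → 4 P_ (out of 4)
Genotype classes (out of 4 × 4 = 16): R_P_ = 3×4 = 12; rrP_ = 1×4 = 4
Apply the phenotype rules: R_P_ (12) → walnut; rrP_ (4) → pea
Phenotype counts (out of 16): 12 walnut, 4 pea
walnut: 12 out of 16 → fraction 3/4
Expected count = 3/4 × 1488 = 1116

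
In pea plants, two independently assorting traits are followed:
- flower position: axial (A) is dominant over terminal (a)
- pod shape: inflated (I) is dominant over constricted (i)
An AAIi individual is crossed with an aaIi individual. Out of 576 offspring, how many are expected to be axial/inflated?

Dihybrid cross AAIi × aaIi — consider each gene separately:
flower position: AA × aa → 4 Aa → 4 A_ (out of 4)
pod shape: Ii × Ii → 1 II, 2 Ii, 1 ii → 3 I_ : 1 ii (out of 4)
Combine (counts out of 4 × 4 = 16): axial/inflated (A_I_) = 4×3 = 12; axial/constricted (A_ii) = 4×1 = 4
Phenotype counts (out of 16): 12 axial/inflated, 4 axial/constricted
axial/inflated: 12 out of 16 → fraction 3/4
Expected count = 3/4 × 576 = 432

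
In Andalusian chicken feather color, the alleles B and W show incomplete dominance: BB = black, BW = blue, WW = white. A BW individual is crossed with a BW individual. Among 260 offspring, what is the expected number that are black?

Punnett square for BW × BW:
Offspring genotypes: 1 BB, 2 BW, 1 WW
Phenotype counts: 1 black, 2 blue, 1 white
black: 1 out of 4 → fraction 1/4
Expected count = 1/4 × 260 = 65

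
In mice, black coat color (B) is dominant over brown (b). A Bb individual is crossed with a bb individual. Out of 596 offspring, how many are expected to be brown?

Punnett square for Bb × bb:
Offspring genotypes: 2 Bb, 2 bb
black: 2, brown: 2
brown: 2 out of 4 → fraction 1/2
Expected count = 1/2 × 596 = 298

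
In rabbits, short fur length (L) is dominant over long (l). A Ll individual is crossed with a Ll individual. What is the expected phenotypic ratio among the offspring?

Punnett square for Ll × Ll:
Offspring genotypes: 1 LL, 2 Ll, 1 ll
short: 3, long: 1
Ratio: 3:1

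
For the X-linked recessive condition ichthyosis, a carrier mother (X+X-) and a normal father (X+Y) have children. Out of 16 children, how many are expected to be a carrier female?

Cross: X+X- × X+Y
Offspring: 1 X+X+, 1 X+Y, 1 X+X-, 1 X-Y
Probability of a carrier female: 1/4
Expected count = 1/4 × 16 = 4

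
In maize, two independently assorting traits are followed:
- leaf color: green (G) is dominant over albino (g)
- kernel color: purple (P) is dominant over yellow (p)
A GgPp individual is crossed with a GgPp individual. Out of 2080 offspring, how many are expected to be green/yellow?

Dihybrid cross GgPp × GgPp — consider each gene separately:
leaf color: Gg × Gg → 1 GG, 2 Gg, 1 gg → 3 G_ : 1 gg (out of 4)
kernel color: Pp × Pp → 1 PP, 2 Pp, 1 pp → 3 P_ : 1 pp (out of 4)
Combine (counts out of 4 × 4 = 16): green/purple (G_P_) = 3×3 = 9; green/yellow (G_pp) = 3×1 = 3; albino/purple (ggP_) = 1×3 = 3; albino/yellow (ggpp) = 1×1 = 1
Phenotype counts (out of 16): 9 green/purple, 3 green/yellow, 3 albino/purple, 1 albino/yellow
green/yellow: 3 out of 16 → fraction 3/16
Expected count = 3/16 × 2080 = 390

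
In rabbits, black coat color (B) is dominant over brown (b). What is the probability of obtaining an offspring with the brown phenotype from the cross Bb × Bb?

Punnett square for Bb × Bb:
Offspring genotypes: 1 BB, 2 Bb, 1 bb
Total offspring: 4
Count with target: 1
Probability: 1/4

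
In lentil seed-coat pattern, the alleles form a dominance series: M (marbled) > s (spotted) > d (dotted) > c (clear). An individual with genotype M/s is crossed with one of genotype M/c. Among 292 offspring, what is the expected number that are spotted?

Cross: M/s × M/c
Allele dominance: M > s > d > c
Offspring genotypes: 1 M/M, 1 M/c, 1 M/s, 1 s/c
Phenotype counts: 3 marbled, 1 spotted
spotted: 1 out of 4 → fraction 1/4
Expected count = 1/4 × 292 = 73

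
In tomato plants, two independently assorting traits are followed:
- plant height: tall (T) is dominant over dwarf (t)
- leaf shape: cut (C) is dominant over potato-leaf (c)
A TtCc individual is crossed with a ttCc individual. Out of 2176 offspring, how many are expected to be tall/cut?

Dihybrid cross TtCc × ttCc — consider each gene separately:
plant height: Tt × tt → 2 Tt, 2 tt → 2 T_ : 2 tt (out of 4)
leaf shape: Cc × Cc → 1 CC, 2 Cc, 1 cc → 3 C_ : 1 cc (out of 4)
Combine (counts out of 4 × 4 = 16): tall/cut (T_C_) = 2×3 = 6; tall/potato-leaf (T_cc) = 2×1 = 2; dwarf/cut (ttC_) = 2×3 = 6; dwarf/potato-leaf (ttcc) = 2×1 = 2
Phenotype counts (out of 16): 6 tall/cut, 2 tall/potato-leaf, 6 dwarf/cut, 2 dwarf/potato-leaf
tall/cut: 6 out of 16 → fraction 3/8
Expected count = 3/8 × 2176 = 816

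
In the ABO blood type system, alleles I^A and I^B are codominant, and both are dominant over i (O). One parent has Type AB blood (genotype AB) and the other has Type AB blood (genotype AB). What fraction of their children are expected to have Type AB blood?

Cross: AB × AB
Possible offspring genotypes: 1 AA, 2 AB, 1 BB
Blood type counts: 1 Type A, 2 Type AB, 1 Type B
Probability of Type AB: 2/4 = 1/2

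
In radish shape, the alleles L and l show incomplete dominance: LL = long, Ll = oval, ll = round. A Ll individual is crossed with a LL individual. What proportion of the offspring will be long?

Punnett square for Ll × LL:
Offspring genotypes: 2 LL, 2 Ll
Phenotype counts: 2 long, 2 oval
long: 2 out of 4
Probability: 2/4 = 1/2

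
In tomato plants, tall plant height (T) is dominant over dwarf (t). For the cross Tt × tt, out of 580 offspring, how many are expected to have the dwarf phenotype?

Punnett square for Tt × tt:
Offspring genotypes: 2 Tt, 2 tt
Total offspring: 4
Count with target: 2
Probability: 2/4 = 1/2
Expected count = 1/2 × 580 = 290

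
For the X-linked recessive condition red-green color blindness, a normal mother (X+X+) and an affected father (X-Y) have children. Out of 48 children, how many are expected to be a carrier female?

Cross: X+X+ × X-Y
Offspring: 2 X+X-, 2 X+Y
Probability of a carrier female: 2/4 = 1/2
Expected count = 1/2 × 48 = 24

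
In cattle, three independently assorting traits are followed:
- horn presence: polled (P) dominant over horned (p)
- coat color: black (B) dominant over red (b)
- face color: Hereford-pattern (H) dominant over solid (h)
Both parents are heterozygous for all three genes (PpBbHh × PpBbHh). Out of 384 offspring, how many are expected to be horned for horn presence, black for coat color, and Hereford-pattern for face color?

Trihybrid cross: PpBbHh × PpBbHh
Each trait segregates independently with a 3:1 phenotypic ratio, so each gene contributes 3/4 (dominant) or 1/4 (recessive).
Target: horned (horn presence), black (coat color), Hereford-pattern (face color)
Probability = product of independent per-trait probabilities
= 1/4 × 3/4 × 3/4 = 9/64
Expected count = 9/64 × 384 = 54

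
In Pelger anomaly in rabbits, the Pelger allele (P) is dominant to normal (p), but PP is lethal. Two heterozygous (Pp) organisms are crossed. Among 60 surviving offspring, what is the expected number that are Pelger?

Cross: Pp × Pp
Punnett square offspring (before lethality): 1 PP, 2 Pp, 1 pp
The PP genotype is lethal (embryos die); surviving offspring: 2 Pp, 1 pp
Pelger: 2 out of 3 → fraction 2/3
Expected count = 2/3 × 60 = 40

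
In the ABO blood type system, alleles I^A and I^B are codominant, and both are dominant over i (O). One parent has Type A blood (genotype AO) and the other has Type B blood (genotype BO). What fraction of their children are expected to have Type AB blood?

Cross: AO × BO
Possible offspring genotypes: 1 AB, 1 AO, 1 BO, 1 OO
Blood type counts: 1 Type AB, 1 Type A, 1 Type B, 1 Type O
Probability of Type AB: 1/4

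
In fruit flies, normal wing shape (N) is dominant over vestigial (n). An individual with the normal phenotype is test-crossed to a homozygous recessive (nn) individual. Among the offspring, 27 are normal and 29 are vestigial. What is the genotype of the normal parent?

Test cross: ? × nn
Offspring: 27 normal, 29 vestigial — approximately 1:1.
A 1:1 ratio in a test cross indicates the unknown parent is heterozygous (Nn).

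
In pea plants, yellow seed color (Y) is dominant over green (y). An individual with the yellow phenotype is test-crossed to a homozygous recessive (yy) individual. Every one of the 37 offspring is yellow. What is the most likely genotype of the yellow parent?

Test cross: ? × yy
All offspring are yellow.
If the unknown parent were heterozygous (Yy), about half of 37 offspring would be green; none are. The unknown parent is most likely homozygous dominant (YY).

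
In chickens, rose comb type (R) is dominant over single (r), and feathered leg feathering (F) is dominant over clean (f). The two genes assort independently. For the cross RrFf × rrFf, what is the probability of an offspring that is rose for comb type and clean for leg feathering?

Dihybrid cross RrFf × rrFf — consider each gene separately:
comb type: Rr × rr → 2 Rr, 2 rr → 2 R_ : 2 rr (out of 4)
leg feathering: Ff × Ff → 1 FF, 2 Ff, 1 ff → 3 F_ : 1 ff (out of 4)
Looking for: rose (R_) and clean (ff)
P(rose) = 2/4, P(clean) = 1/4
P(both) = 2/4 × 1/4 = 2/16 = 1/8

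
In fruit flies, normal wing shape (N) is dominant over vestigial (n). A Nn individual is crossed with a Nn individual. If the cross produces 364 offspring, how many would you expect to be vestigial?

Punnett square for Nn × Nn:
Offspring genotypes: 1 NN, 2 Nn, 1 nn
normal: 3, vestigial: 1
vestigial: 1 out of 4 → fraction 1/4
Expected count = 1/4 × 364 = 91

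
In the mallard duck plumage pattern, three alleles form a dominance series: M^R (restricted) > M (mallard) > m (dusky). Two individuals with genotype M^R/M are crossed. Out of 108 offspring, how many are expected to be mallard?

Cross: M^R/M × M^R/M
Allele dominance: M^R > M > m
Offspring genotypes: 1 M^R/M^R, 2 M^R/M, 1 M/M
Phenotype counts: 3 restricted, 1 mallard
mallard: 1 out of 4 → fraction 1/4
Expected count = 1/4 × 108 = 27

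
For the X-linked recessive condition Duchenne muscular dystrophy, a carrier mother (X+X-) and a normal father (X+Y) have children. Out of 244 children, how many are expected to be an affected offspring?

Cross: X+X- × X+Y
Offspring: 1 X+X+, 1 X+Y, 1 X+X-, 1 X-Y
Probability of an affected offspring: 1/4
Expected count = 1/4 × 244 = 61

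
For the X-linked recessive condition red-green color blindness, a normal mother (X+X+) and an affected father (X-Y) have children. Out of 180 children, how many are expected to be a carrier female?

Cross: X+X+ × X-Y
Offspring: 2 X+X-, 2 X+Y
Probability of a carrier female: 2/4 = 1/2
Expected count = 1/2 × 180 = 90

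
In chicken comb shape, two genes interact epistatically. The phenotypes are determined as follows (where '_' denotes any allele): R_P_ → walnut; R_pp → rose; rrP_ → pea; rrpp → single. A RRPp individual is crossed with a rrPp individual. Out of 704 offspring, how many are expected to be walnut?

Cross: RRPp × rrPp — consider each gene separately:
R gene: RR × rr → 4 Rr → 4 R_ (out of 4)
P gene: Pp × Pp → 1 PP, 2 Pp, 1 pp → 3 P_ : 1 pp (out of 4)
Genotype classes (out of 4 × 4 = 16): R_P_ = 4×3 = 12; R_pp = 4×1 = 4
Apply the phenotype rules: R_P_ (12) → walnut; R_pp (4) → rose
Phenotype counts (out of 16): 12 walnut, 4 rose
walnut: 12 out of 16 → fraction 3/4
Expected count = 3/4 × 704 = 528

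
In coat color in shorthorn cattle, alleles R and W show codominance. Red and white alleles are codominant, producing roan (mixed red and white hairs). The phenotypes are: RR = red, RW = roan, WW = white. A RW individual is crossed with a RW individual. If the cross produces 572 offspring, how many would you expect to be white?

Punnett square for RW × RW:
Offspring genotypes: 1 RR, 2 RW, 1 WW
Phenotype counts: 1 red, 2 roan, 1 white
white: 1 out of 4 → fraction 1/4
Expected count = 1/4 × 572 = 143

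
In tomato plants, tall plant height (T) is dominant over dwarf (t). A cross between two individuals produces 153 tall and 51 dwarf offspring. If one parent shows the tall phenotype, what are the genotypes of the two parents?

Observed offspring: 153 tall, 51 dwarf
The observed ratio simplifies to 3:1. Dwarf (tt) offspring appear, so each parent must contribute one t allele. The parent stated to show tall carries T, so it is Tt. The other parent is then either Tt or tt: Tt × tt would give a 1:1 split, whereas Tt × Tt gives 3:1 — matching the data. So both parents are heterozygous (Tt × Tt).
Parent genotypes: Tt × Tt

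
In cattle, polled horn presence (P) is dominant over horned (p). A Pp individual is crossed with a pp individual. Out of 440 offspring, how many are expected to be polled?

Punnett square for Pp × pp:
Offspring genotypes: 2 Pp, 2 pp
polled: 2, horned: 2
polled: 2 out of 4 → fraction 1/2
Expected count = 1/2 × 440 = 220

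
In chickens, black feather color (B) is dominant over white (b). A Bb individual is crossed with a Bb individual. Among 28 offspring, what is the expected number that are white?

Punnett square for Bb × Bb:
Offspring genotypes: 1 BB, 2 Bb, 1 bb
black: 3, white: 1
white: 1 out of 4 → fraction 1/4
Expected count = 1/4 × 28 = 7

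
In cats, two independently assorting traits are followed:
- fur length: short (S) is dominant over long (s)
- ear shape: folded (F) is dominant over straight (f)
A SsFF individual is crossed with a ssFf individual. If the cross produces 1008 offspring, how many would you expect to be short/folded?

Dihybrid cross SsFF × ssFf — consider each gene separately:
fur length: Ss × ss → 2 Ss, 2 ss → 2 S_ : 2 ss (out of 4)
ear shape: FF × Ff → 2 FF, 2 Ff → 4 F_ (out of 4)
Combine (counts out of 4 × 4 = 16): short/folded (S_F_) = 2×4 = 8; long/folded (ssF_) = 2×4 = 8
Phenotype counts (out of 16): 8 short/folded, 8 long/folded
short/folded: 8 out of 16 → fraction 1/2
Expected count = 1/2 × 1008 = 504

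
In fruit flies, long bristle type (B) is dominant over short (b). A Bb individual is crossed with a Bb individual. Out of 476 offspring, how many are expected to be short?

Punnett square for Bb × Bb:
Offspring genotypes: 1 BB, 2 Bb, 1 bb
long: 3, short: 1
short: 1 out of 4 → fraction 1/4
Expected count = 1/4 × 476 = 119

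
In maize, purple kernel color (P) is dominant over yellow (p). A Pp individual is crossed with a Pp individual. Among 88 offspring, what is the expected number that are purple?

Punnett square for Pp × Pp:
Offspring genotypes: 1 PP, 2 Pp, 1 pp
purple: 3, yellow: 1
purple: 3 out of 4 → fraction 3/4
Expected count = 3/4 × 88 = 66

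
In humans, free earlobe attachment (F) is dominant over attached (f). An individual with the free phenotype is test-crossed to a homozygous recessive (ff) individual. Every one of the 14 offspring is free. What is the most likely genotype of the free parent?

Test cross: ? × ff
All offspring are free.
If the unknown parent were heterozygous (Ff), about half of 14 offspring would be attached; none are. The unknown parent is most likely homozygous dominant (FF).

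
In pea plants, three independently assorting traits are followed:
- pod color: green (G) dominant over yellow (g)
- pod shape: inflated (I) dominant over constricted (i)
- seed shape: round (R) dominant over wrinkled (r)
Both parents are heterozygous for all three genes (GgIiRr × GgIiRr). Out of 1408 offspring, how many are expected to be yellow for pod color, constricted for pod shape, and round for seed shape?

Trihybrid cross: GgIiRr × GgIiRr
Each trait segregates independently with a 3:1 phenotypic ratio, so each gene contributes 3/4 (dominant) or 1/4 (recessive).
Target: yellow (pod color), constricted (pod shape), round (seed shape)
Probability = product of independent per-trait probabilities
= 1/4 × 1/4 × 3/4 = 3/64
Expected count = 3/64 × 1408 = 66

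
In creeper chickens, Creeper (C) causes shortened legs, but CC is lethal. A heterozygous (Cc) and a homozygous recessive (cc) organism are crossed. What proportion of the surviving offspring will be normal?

Cross: Cc × cc
Punnett square offspring (before lethality): 2 Cc, 2 cc
No CC offspring are produced in this cross.
normal: 2 out of 4
Probability: 2/4 = 1/2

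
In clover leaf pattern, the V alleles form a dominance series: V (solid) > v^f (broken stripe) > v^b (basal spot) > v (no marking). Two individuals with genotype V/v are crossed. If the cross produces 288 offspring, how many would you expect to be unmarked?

Cross: V/v × V/v
Allele dominance: V > v^f > v^b > v
Offspring genotypes: 1 V/V, 2 V/v, 1 v/v
Phenotype counts: 3 solid, 1 unmarked
unmarked: 1 out of 4 → fraction 1/4
Expected count = 1/4 × 288 = 72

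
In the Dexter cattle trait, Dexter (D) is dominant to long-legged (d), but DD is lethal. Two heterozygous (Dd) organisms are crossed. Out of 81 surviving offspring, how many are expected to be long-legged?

Cross: Dd × Dd
Punnett square offspring (before lethality): 1 DD, 2 Dd, 1 dd
The DD genotype is lethal (embryos die); surviving offspring: 2 Dd, 1 dd
long-legged: 1 out of 3 → fraction 1/3
Expected count = 1/3 × 81 = 27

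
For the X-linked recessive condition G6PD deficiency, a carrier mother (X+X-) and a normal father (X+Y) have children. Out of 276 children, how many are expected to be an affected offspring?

Cross: X+X- × X+Y
Offspring: 1 X+X+, 1 X+Y, 1 X+X-, 1 X-Y
Probability of an affected offspring: 1/4
Expected count = 1/4 × 276 = 69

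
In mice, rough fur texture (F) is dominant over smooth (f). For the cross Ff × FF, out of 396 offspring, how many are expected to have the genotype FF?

Punnett square for Ff × FF:
Offspring genotypes: 2 FF, 2 Ff
Total offspring: 4
Count with target: 2
Probability: 2/4 = 1/2
Expected count = 1/2 × 396 = 198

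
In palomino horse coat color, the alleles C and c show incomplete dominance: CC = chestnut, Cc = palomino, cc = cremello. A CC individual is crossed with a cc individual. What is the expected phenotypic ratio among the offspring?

Punnett square for CC × cc:
Offspring genotypes: 4 Cc
Phenotype counts: 4 palomino
Ratio: all palomino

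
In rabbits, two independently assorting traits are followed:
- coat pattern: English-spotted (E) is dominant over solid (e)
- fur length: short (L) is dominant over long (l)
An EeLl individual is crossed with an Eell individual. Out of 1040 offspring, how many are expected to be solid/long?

Dihybrid cross EeLl × Eell — consider each gene separately:
coat pattern: Ee × Ee → 1 EE, 2 Ee, 1 ee → 3 E_ : 1 ee (out of 4)
fur length: Ll × ll → 2 Ll, 2 ll → 2 L_ : 2 ll (out of 4)
Combine (counts out of 4 × 4 = 16): English-spotted/short (E_L_) = 3×2 = 6; English-spotted/long (E_ll) = 3×2 = 6; solid/short (eeL_) = 1×2 = 2; solid/long (eell) = 1×2 = 2
Phenotype counts (out of 16): 6 English-spotted/short, 6 English-spotted/long, 2 solid/short, 2 solid/long
solid/long: 2 out of 16 → fraction 1/8
Expected count = 1/8 × 1040 = 130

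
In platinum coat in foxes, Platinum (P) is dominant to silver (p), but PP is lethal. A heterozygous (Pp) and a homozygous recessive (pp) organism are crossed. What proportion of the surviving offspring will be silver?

Cross: Pp × pp
Punnett square offspring (before lethality): 2 Pp, 2 pp
No PP offspring are produced in this cross.
silver: 2 out of 4
Probability: 2/4 = 1/2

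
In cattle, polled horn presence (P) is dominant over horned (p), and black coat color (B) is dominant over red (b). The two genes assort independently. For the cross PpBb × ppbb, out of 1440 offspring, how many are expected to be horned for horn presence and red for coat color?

Dihybrid cross PpBb × ppbb — consider each gene separately:
horn presence: Pp × pp → 2 Pp, 2 pp → 2 P_ : 2 pp (out of 4)
coat color: Bb × bb → 2 Bb, 2 bb → 2 B_ : 2 bb (out of 4)
Looking for: horned (pp) and red (bb)
P(horned) = 2/4, P(red) = 2/4
P(both) = 2/4 × 2/4 = 4/16 = 1/4
Expected count = 1/4 × 1440 = 360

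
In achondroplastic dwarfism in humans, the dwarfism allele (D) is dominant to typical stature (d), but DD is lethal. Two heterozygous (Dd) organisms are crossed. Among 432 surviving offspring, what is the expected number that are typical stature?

Cross: Dd × Dd
Punnett square offspring (before lethality): 1 DD, 2 Dd, 1 dd
The DD genotype is lethal (embryos die); surviving offspring: 2 Dd, 1 dd
typical stature: 1 out of 3 → fraction 1/3
Expected count = 1/3 × 432 = 144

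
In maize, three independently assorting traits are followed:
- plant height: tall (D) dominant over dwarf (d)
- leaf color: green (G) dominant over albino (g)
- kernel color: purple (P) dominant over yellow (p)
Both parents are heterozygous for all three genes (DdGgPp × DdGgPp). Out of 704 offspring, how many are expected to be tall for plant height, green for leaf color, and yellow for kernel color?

Trihybrid cross: DdGgPp × DdGgPp
Each trait segregates independently with a 3:1 phenotypic ratio, so each gene contributes 3/4 (dominant) or 1/4 (recessive).
Target: tall (plant height), green (leaf color), yellow (kernel color)
Probability = product of independent per-trait probabilities
= 3/4 × 3/4 × 1/4 = 9/64
Expected count = 9/64 × 704 = 99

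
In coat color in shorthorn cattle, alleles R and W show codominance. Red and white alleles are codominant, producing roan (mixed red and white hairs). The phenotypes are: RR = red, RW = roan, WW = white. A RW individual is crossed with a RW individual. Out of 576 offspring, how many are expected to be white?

Punnett square for RW × RW:
Offspring genotypes: 1 RR, 2 RW, 1 WW
Phenotype counts: 1 red, 2 roan, 1 white
white: 1 out of 4 → fraction 1/4
Expected count = 1/4 × 576 = 144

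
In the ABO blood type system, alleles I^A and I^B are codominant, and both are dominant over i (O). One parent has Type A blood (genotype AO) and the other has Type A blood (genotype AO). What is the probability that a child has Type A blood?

Cross: AO × AO
Possible offspring genotypes: 1 AA, 2 AO, 1 OO
Blood type counts: 3 Type A, 1 Type O
Probability of Type A: 3/4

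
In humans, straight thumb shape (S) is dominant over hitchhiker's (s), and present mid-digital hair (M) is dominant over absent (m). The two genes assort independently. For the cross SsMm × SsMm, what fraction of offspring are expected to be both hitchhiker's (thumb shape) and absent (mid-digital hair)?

Dihybrid cross SsMm × SsMm — consider each gene separately:
thumb shape: Ss × Ss → 1 SS, 2 Ss, 1 ss → 3 S_ : 1 ss (out of 4)
mid-digital hair: Mm × Mm → 1 MM, 2 Mm, 1 mm → 3 M_ : 1 mm (out of 4)
Looking for: hitchhiker's (ss) and absent (mm)
P(hitchhiker's) = 1/4, P(absent) = 1/4
P(both) = 1/4 × 1/4 = 1/16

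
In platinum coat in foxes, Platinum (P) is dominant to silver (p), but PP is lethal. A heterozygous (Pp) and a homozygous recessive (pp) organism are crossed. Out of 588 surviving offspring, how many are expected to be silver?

Cross: Pp × pp
Punnett square offspring (before lethality): 2 Pp, 2 pp
No PP offspring are produced in this cross.
silver: 2 out of 4 → fraction 1/2
Expected count = 1/2 × 588 = 294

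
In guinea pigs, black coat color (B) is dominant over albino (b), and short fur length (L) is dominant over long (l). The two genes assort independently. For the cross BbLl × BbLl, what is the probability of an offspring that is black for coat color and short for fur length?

Dihybrid cross BbLl × BbLl — consider each gene separately:
coat color: Bb × Bb → 1 BB, 2 Bb, 1 bb → 3 B_ : 1 bb (out of 4)
fur length: Ll × Ll → 1 LL, 2 Ll, 1 ll → 3 L_ : 1 ll (out of 4)
Looking for: black (B_) and short (L_)
P(black) = 3/4, P(short) = 3/4
P(both) = 3/4 × 3/4 = 9/16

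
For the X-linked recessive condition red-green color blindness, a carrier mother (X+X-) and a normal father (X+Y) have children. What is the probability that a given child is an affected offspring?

Cross: X+X- × X+Y
Offspring: 1 X+X+, 1 X+Y, 1 X+X-, 1 X-Y
Probability of an affected offspring: 1/4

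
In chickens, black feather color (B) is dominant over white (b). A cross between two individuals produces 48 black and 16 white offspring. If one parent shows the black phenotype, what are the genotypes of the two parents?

Observed offspring: 48 black, 16 white
The observed ratio simplifies to 3:1. White (bb) offspring appear, so each parent must contribute one b allele. The parent stated to show black carries B, so it is Bb. The other parent is then either Bb or bb: Bb × bb would give a 1:1 split, whereas Bb × Bb gives 3:1 — matching the data. So both parents are heterozygous (Bb × Bb).
Parent genotypes: Bb × Bb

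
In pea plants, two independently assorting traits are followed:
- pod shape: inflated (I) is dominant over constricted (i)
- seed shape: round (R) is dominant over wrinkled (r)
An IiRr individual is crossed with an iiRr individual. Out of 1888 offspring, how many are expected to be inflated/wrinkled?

Dihybrid cross IiRr × iiRr — consider each gene separately:
pod shape: Ii × ii → 2 Ii, 2 ii → 2 I_ : 2 ii (out of 4)
seed shape: Rr × Rr → 1 RR, 2 Rr, 1 rr → 3 R_ : 1 rr (out of 4)
Combine (counts out of 4 × 4 = 16): inflated/round (I_R_) = 2×3 = 6; inflated/wrinkled (I_rr) = 2×1 = 2; constricted/round (iiR_) = 2×3 = 6; constricted/wrinkled (iirr) = 2×1 = 2
Phenotype counts (out of 16): 6 inflated/round, 2 inflated/wrinkled, 6 constricted/round, 2 constricted/wrinkled
inflated/wrinkled: 2 out of 16 → fraction 1/8
Expected count = 1/8 × 1888 = 236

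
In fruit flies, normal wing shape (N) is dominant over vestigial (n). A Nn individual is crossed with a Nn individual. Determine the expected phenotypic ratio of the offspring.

Punnett square for Nn × Nn:
Offspring genotypes: 1 NN, 2 Nn, 1 nn
normal: 3, vestigial: 1
Ratio: 3:1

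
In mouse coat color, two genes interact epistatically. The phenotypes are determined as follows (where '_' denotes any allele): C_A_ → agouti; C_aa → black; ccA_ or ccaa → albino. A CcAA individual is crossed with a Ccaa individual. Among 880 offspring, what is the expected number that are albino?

Cross: CcAA × Ccaa — consider each gene separately:
C gene: Cc × Cc → 1 CC, 2 Cc, 1 cc → 3 C_ : 1 cc (out of 4)
A gene: AA × aa → 4 Aa → 4 A_ (out of 4)
Genotype classes (out of 4 × 4 = 16): C_A_ = 3×4 = 12; ccA_ = 1×4 = 4
Apply the phenotype rules: C_A_ (12) → agouti; ccA_ (4) → albino
Phenotype counts (out of 16): 12 agouti, 4 albino
albino: 4 out of 16 → fraction 1/4
Expected count = 1/4 × 880 = 220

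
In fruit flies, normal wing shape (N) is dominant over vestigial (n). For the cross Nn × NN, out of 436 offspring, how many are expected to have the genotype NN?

Punnett square for Nn × NN:
Offspring genotypes: 2 NN, 2 Nn
Total offspring: 4
Count with target: 2
Probability: 2/4 = 1/2
Expected count = 1/2 × 436 = 218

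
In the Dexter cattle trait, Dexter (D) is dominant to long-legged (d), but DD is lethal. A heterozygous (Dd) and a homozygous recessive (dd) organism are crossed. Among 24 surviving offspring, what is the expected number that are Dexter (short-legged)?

Cross: Dd × dd
Punnett square offspring (before lethality): 2 Dd, 2 dd
No DD offspring are produced in this cross.
Dexter (short-legged): 2 out of 4 → fraction 1/2
Expected count = 1/2 × 24 = 12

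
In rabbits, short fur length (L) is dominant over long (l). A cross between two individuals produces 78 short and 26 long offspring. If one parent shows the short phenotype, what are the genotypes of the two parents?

Observed offspring: 78 short, 26 long
The observed ratio simplifies to 3:1. Long (ll) offspring appear, so each parent must contribute one l allele. The parent stated to show short carries L, so it is Ll. The other parent is then either Ll or ll: Ll × ll would give a 1:1 split, whereas Ll × Ll gives 3:1 — matching the data. So both parents are heterozygous (Ll × Ll).
Parent genotypes: Ll × Ll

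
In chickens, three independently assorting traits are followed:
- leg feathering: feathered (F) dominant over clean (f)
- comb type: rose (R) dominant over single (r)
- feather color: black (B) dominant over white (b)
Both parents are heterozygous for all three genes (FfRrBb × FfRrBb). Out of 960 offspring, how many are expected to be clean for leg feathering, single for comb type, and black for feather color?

Trihybrid cross: FfRrBb × FfRrBb
Each trait segregates independently with a 3:1 phenotypic ratio, so each gene contributes 3/4 (dominant) or 1/4 (recessive).
Target: clean (leg feathering), single (comb type), black (feather color)
Probability = product of independent per-trait probabilities
= 1/4 × 1/4 × 3/4 = 3/64
Expected count = 3/64 × 960 = 45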